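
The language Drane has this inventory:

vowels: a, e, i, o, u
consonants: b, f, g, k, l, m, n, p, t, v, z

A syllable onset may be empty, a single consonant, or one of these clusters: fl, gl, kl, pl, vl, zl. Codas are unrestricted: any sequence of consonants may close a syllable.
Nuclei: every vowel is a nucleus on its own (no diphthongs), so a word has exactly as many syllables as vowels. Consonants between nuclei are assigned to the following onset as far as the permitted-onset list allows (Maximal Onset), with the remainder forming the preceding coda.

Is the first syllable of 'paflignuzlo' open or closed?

open

The vowels are a, i, u, o — 4 nuclei, so 4 syllables.
/a…i/ gap (V1→V2): /fl/ is a licit onset in full, so it all attaches to the next syllable.
/i…u/ gap (V2→V3): cluster /gn/ — the longest permitted-onset suffix is /n/; onset = /n/, preceding coda = /g/.
/u…o/ gap (V3→V4): cluster /zl/ — /zl/ is itself a permitted onset, so the whole cluster goes right; preceding coda = ∅.
Syllabification: pa.flig.nu.zlo.
Syllable 1 is /pa/; it ends in its nucleus with no coda, so it is open.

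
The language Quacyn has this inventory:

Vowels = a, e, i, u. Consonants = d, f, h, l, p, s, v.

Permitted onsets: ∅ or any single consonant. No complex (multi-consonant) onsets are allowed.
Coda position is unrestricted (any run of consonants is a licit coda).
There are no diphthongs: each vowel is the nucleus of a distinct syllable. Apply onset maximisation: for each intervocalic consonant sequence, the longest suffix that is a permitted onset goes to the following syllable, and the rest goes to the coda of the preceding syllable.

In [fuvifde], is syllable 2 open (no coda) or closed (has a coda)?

closed

Nuclei (vowels): u, i, e → 3 syllables.
/u…i/ gap (V1→V2): just /v/ — single C goes to the following onset.
/i…e/ gap (V2→V3): /fd/ — longest licit onset from the right is /d/, leaving /f/ as coda.
Syllabification: fu.vif.de.
Syllable 2 is /vif/ with coda /f/, so it is closed.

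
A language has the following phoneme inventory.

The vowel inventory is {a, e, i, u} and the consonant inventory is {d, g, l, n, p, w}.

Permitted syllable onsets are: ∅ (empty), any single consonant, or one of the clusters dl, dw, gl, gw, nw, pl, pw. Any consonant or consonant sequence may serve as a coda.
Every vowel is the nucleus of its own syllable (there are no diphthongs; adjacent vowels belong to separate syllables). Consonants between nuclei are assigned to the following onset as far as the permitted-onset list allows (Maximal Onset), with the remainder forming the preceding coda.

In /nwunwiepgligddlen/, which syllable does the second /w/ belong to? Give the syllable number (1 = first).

Vowels present: u, i, e, i, e; each is a nucleus, giving 5 syllables.
V1 /u/ – V2 /i/: cluster /nw/ — /nw/ is itself a permitted onset, so the whole cluster goes right; preceding coda = ∅.
V2 /i/ – V3 /e/: no consonants, so the boundary falls immediately after /i/.
V3 /e/ – V4 /i/: /pgl/ — longest licit onset from the right is /gl/, leaving /p/ as coda.
V4 /i/ – V5 /e/: /gddl/; trying suffixes from longest down, /dl/ is the first permitted one, so coda /gd/ | onset /dl/.
Putting it together: nwu.nwi.ep.gligd.dlen.
The second /w/ is in the onset of syllable 2 (/nwi/).

2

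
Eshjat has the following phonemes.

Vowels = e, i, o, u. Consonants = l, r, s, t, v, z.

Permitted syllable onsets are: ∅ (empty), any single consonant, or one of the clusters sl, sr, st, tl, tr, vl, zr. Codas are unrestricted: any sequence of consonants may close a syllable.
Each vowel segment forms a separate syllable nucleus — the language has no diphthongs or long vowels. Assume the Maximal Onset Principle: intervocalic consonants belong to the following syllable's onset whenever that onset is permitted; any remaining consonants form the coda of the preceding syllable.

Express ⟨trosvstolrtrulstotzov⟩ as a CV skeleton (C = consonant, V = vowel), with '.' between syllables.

Nuclei (vowels): o, o, u, o, o → 5 syllables.
/o…o/ gap (V1→V2): /svst/; trying suffixes from longest down, /st/ is the first permitted one, so coda /sv/ | onset /st/.
/o…u/ gap (V2→V3): /lrtr/ splits as /lr/ + /tr/ (/tr/ is the longest suffix that is a licit onset).
/u…o/ gap (V3→V4): cluster /lst/ — the longest permitted-onset suffix is /st/; onset = /st/, preceding coda = /l/.
/o…o/ gap (V4→V5): /tz/; trying suffixes from longest down, /z/ is the first permitted one, so coda /t/ | onset /z/.
Syllabification: trosv.stolr.trul.stot.zov.
Mapping each syllable to C/V: /trosv/ → CCVCC, /stolr/ → CCVCC, /trul/ → CCVC, /stot/ → CCVC, /zov/ → CVC.

CCVCC.CCVCC.CCVC.CCVC.CVC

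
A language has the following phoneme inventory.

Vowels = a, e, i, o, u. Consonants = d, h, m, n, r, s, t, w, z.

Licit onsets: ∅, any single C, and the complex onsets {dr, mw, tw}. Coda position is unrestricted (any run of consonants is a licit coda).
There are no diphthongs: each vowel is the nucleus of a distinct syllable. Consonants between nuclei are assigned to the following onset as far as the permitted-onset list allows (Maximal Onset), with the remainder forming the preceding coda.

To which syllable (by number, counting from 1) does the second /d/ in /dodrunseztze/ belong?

Nuclei (vowels): o, u, e, e → 4 syllables.
/o…u/ gap (V1→V2): /dr/ — entire cluster is a permitted onset → onset /dr/, coda ∅.
/u…e/ gap (V2→V3): /ns/; trying suffixes from longest down, /s/ is the first permitted one, so coda /n/ | onset /s/.
/e…e/ gap (V3→V4): /ztz/ splits as /zt/ + /z/ (/z/ is the longest suffix that is a licit onset).
Result: do.drun.sezt.ze.
The second /d/ is in the onset of syllable 2 (/drun/).

2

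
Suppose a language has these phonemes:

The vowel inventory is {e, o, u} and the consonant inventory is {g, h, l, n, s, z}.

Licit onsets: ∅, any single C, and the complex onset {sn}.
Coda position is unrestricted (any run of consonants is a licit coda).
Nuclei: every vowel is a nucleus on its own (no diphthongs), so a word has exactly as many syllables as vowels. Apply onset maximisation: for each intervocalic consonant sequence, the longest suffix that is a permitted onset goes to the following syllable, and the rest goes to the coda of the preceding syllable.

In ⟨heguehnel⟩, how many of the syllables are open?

Vowels present: e, u, e, e; each is a nucleus, giving 4 syllables.
Between /e/ (V1) and /u/ (V2): just /g/ — single C goes to the following onset.
Between /u/ (V2) and /e/ (V3): no consonants, so the boundary falls immediately after /u/.
Between /e/ (V3) and /e/ (V4): cluster /hn/ — the longest permitted-onset suffix is /n/; onset = /n/, preceding coda = /h/.
Syllabification: he.gu.eh.nel.
Classifying each syllable: /he/ (open), /gu/ (open), /eh/ (closed), /nel/ (closed).
Open syllables: 2.

2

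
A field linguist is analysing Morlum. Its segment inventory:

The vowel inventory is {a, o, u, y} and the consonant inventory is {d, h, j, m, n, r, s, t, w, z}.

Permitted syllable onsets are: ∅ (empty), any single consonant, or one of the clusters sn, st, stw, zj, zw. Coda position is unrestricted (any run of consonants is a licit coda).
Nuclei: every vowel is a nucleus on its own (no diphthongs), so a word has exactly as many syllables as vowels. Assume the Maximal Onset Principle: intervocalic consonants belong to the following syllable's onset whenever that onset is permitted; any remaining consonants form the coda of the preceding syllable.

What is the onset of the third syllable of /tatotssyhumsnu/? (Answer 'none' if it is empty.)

s

Vowels present: a, o, y, u, u; each is a nucleus, giving 5 syllables.
Between /a/ (V1) and /o/ (V2): /t/ is a single consonant, so it becomes the next onset.
Between /o/ (V2) and /y/ (V3): /tss/ splits as /ts/ + /s/ (/s/ is the longest suffix that is a licit onset).
Between /y/ (V3) and /u/ (V4): just /h/ — single C goes to the following onset.
Between /u/ (V4) and /u/ (V5): cluster /msn/ — the longest permitted-onset suffix is /sn/; onset = /sn/, preceding coda = /m/.
Putting it together: ta.tots.sy.hum.snu.
Syllable 3 is /sy/: onset /s/, nucleus /y/, coda ∅.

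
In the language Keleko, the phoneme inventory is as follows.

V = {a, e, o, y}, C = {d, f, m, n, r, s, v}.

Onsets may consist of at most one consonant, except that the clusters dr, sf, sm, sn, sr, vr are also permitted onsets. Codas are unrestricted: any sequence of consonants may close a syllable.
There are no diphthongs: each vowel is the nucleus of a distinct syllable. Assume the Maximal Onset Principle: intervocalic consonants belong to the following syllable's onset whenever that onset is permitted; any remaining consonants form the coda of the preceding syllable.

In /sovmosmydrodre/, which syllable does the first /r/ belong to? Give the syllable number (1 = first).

Vowels present: o, o, y, o, e; each is a nucleus, giving 5 syllables.
V1 /o/ – V2 /o/: /vm/ splits as /v/ + /m/ (/m/ is the longest suffix that is a licit onset).
V2 /o/ – V3 /y/: /sm/ — entire cluster is a permitted onset → onset /sm/, coda ∅.
V3 /y/ – V4 /o/: /dr/ is a licit onset in full, so it all attaches to the next syllable.
V4 /o/ – V5 /e/: cluster /dr/ — /dr/ is itself a permitted onset, so the whole cluster goes right; preceding coda = ∅.
Syllabification: sov.mo.smy.dro.dre.
The first /r/ is in the onset of syllable 4 (/dro/).

4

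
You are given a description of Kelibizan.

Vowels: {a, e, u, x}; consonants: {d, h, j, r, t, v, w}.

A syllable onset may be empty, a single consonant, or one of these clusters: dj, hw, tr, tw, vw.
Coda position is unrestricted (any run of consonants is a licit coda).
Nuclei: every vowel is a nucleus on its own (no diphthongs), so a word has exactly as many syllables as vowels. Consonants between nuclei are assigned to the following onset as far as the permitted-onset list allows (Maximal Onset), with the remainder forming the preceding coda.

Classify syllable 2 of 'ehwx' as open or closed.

open

Vowels present: e, x; each is a nucleus, giving 2 syllables.
V1 /e/ – V2 /x/: /hw/ is a licit onset in full, so it all attaches to the next syllable.
So the parse is e.hwx.
Syllable 2 is /hwx/; it ends in its nucleus with no coda, so it is open.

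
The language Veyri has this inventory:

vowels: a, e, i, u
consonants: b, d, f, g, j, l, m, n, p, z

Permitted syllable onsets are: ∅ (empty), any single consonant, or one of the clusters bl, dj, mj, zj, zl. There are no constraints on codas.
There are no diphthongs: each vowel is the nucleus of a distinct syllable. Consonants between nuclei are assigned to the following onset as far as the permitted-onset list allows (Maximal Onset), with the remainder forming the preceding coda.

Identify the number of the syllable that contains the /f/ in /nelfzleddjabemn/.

Vowels present: e, e, a, e; each is a nucleus, giving 4 syllables.
V1 /e/ – V2 /e/: /lfzl/; trying suffixes from longest down, /zl/ is the first permitted one, so coda /lf/ | onset /zl/.
V2 /e/ – V3 /a/: /ddj/; trying suffixes from longest down, /dj/ is the first permitted one, so coda /d/ | onset /dj/.
V3 /a/ – V4 /e/: /b/ is a single consonant, so it becomes the next onset.
Putting it together: nelf.zled.dja.bemn.
The /f/ is in the coda of syllable 1 (/nelf/).

1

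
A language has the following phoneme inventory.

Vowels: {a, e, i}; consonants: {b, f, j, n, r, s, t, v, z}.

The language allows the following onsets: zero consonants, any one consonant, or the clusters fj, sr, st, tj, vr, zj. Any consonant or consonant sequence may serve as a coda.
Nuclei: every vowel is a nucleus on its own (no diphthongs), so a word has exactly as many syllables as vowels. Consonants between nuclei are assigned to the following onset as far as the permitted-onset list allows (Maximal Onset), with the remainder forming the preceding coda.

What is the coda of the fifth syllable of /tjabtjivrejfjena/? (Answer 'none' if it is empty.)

none

Vowels present: a, i, e, e, a; each is a nucleus, giving 5 syllables.
/a…i/ gap (V1→V2): /btj/ splits as /b/ + /tj/ (/tj/ is the longest suffix that is a licit onset).
/i…e/ gap (V2→V3): /vr/ is a licit onset in full, so it all attaches to the next syllable.
/e…e/ gap (V3→V4): /jfj/ — longest licit onset from the right is /fj/, leaving /j/ as coda.
/e…a/ gap (V4→V5): /n/ → onset of the next syllable (single consonants are always licit onsets).
Syllabification: tjab.tji.vrej.fje.na.
Syllable 5 is /na/: onset /n/, nucleus /a/, coda ∅.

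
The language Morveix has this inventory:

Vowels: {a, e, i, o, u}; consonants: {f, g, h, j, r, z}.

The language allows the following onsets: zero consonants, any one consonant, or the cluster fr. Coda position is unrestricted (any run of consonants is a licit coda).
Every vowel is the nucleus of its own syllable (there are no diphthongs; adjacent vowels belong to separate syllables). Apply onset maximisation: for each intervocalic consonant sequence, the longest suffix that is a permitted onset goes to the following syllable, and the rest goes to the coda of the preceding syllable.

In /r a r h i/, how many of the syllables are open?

The vowels are a, i — 2 nuclei, so 2 syllables.
Between /a/ (V1) and /i/ (V2): cluster /rh/ — the longest permitted-onset suffix is /h/; onset = /h/, preceding coda = /r/.
So the parse is rar.hi.
Classifying each syllable: /rar/ (closed), /hi/ (open).
Open syllables: 1.

1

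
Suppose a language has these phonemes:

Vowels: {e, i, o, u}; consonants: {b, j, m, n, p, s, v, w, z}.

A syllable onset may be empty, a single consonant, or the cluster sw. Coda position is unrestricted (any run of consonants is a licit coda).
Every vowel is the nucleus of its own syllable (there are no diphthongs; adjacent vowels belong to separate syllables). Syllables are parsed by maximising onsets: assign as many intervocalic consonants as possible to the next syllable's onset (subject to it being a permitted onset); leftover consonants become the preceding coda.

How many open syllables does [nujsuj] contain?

Vowels present: u, u; each is a nucleus, giving 2 syllables.
σ1/σ2 boundary: cluster /js/ — the longest permitted-onset suffix is /s/; onset = /s/, preceding coda = /j/.
So the parse is nuj.suj.
Classifying each syllable: /nuj/ (closed), /suj/ (closed).
Open syllables: 0.

0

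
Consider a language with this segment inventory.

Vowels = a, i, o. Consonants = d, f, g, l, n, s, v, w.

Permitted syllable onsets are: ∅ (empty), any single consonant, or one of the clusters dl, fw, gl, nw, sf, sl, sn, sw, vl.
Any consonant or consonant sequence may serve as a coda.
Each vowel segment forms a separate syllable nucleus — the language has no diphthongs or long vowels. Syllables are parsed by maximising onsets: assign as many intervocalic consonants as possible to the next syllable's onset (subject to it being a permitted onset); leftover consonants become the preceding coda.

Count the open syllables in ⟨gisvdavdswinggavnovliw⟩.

The vowels are i, a, i, a, o, i — 6 nuclei, so 6 syllables.
/i…a/ gap (V1→V2): cluster /svd/ — the longest permitted-onset suffix is /d/; onset = /d/, preceding coda = /sv/.
/a…i/ gap (V2→V3): /vdsw/; trying suffixes from longest down, /sw/ is the first permitted one, so coda /vd/ | onset /sw/.
/i…a/ gap (V3→V4): /ngg/ — longest licit onset from the right is /g/, leaving /ng/ as coda.
/a…o/ gap (V4→V5): /vn/ splits as /v/ + /n/ (/n/ is the longest suffix that is a licit onset).
/o…i/ gap (V5→V6): /vl/ is a licit onset in full, so it all attaches to the next syllable.
So the parse is gisv.davd.swing.gav.no.vliw.
Classifying each syllable: /gisv/ (closed), /davd/ (closed), /swing/ (closed), /gav/ (closed), /no/ (open), /vliw/ (closed).
Open syllables: 1.

1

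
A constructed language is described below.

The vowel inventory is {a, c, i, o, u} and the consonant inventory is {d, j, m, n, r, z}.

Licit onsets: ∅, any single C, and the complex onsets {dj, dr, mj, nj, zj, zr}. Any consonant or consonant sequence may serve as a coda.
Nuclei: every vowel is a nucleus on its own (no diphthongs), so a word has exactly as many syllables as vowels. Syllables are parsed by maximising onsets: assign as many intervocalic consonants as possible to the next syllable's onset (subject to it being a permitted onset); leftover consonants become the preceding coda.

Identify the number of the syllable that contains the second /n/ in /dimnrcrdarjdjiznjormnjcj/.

5

Nuclei (vowels): i, c, a, i, o, c → 6 syllables.
σ1/σ2 boundary: cluster /mnr/ — the longest permitted-onset suffix is /r/; onset = /r/, preceding coda = /mn/.
σ2/σ3 boundary: /rd/ — longest licit onset from the right is /d/, leaving /r/ as coda.
σ3/σ4 boundary: /rjdj/ — longest licit onset from the right is /dj/, leaving /rj/ as coda.
σ4/σ5 boundary: cluster /znj/ — the longest permitted-onset suffix is /nj/; onset = /nj/, preceding coda = /z/.
σ5/σ6 boundary: cluster /rmnj/ — the longest permitted-onset suffix is /nj/; onset = /nj/, preceding coda = /rm/.
So the parse is dimn.rcr.darj.djiz.njorm.njcj.
The second /n/ is in the onset of syllable 5 (/njorm/).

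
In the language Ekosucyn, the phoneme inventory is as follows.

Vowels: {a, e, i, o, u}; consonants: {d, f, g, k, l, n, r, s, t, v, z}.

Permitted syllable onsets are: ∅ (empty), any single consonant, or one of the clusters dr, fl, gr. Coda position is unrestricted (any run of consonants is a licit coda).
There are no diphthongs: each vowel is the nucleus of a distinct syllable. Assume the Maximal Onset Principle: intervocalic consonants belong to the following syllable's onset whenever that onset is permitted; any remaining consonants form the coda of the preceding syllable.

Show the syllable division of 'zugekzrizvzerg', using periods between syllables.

Nuclei (vowels): u, e, i, e → 4 syllables.
σ1/σ2 boundary: just /g/ — single C goes to the following onset.
σ2/σ3 boundary: cluster /kzr/ — the longest permitted-onset suffix is /r/; onset = /r/, preceding coda = /kz/.
σ3/σ4 boundary: /zvz/; trying suffixes from longest down, /z/ is the first permitted one, so coda /zv/ | onset /z/.

zu.gekz.rizv.zerg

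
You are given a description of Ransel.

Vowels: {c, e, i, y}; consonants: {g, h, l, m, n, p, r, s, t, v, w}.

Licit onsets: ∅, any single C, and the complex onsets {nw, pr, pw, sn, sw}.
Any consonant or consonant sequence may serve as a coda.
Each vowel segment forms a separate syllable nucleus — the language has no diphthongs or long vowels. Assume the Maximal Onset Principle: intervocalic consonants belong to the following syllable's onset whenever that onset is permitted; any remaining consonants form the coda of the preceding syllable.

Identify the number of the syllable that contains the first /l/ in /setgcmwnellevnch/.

Vowels present: e, c, e, e, c; each is a nucleus, giving 5 syllables.
/e…c/ gap (V1→V2): /tg/ splits as /t/ + /g/ (/g/ is the longest suffix that is a licit onset).
/c…e/ gap (V2→V3): /mwn/ splits as /mw/ + /n/ (/n/ is the longest suffix that is a licit onset).
/e…e/ gap (V3→V4): /ll/ — longest licit onset from the right is /l/, leaving /l/ as coda.
/e…c/ gap (V4→V5): /vn/ splits as /v/ + /n/ (/n/ is the longest suffix that is a licit onset).
Syllabification: set.gcmw.nel.lev.nch.
The first /l/ is in the coda of syllable 3 (/nel/).

3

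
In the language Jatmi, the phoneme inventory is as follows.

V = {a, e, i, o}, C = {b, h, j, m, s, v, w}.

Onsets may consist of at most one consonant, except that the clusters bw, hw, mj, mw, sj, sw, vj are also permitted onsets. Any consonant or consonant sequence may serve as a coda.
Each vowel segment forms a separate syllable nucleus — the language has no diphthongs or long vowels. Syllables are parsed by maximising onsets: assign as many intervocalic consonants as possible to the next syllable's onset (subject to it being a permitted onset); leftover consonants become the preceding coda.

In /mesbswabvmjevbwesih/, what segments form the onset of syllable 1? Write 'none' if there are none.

m

The vowels are e, a, e, e, i — 5 nuclei, so 5 syllables.
V1 /e/ – V2 /a/: /sbsw/ splits as /sb/ + /sw/ (/sw/ is the longest suffix that is a licit onset).
V2 /a/ – V3 /e/: cluster /bvmj/ — the longest permitted-onset suffix is /mj/; onset = /mj/, preceding coda = /bv/.
V3 /e/ – V4 /e/: /vbw/; trying suffixes from longest down, /bw/ is the first permitted one, so coda /v/ | onset /bw/.
V4 /e/ – V5 /i/: /s/ is a single consonant, so it becomes the next onset.
Putting it together: mesb.swabv.mjev.bwe.sih.
Syllable 1 is /mesb/: onset /m/, nucleus /e/, coda /sb/.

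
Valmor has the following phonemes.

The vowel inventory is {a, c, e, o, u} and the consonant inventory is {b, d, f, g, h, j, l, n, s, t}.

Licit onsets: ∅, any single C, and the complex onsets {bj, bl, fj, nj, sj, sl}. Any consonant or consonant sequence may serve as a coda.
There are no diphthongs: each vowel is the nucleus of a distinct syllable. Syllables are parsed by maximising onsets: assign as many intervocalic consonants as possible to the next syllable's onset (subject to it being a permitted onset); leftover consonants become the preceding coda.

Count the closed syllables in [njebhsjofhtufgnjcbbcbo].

4

Vowels present: e, o, u, c, c, o; each is a nucleus, giving 6 syllables.
/e…o/ gap (V1→V2): /bhsj/; trying suffixes from longest down, /sj/ is the first permitted one, so coda /bh/ | onset /sj/.
/o…u/ gap (V2→V3): /fht/; trying suffixes from longest down, /t/ is the first permitted one, so coda /fh/ | onset /t/.
/u…c/ gap (V3→V4): /fgnj/ splits as /fg/ + /nj/ (/nj/ is the longest suffix that is a licit onset).
/c…c/ gap (V4→V5): /bb/ — longest licit onset from the right is /b/, leaving /b/ as coda.
/c…o/ gap (V5→V6): just /b/ — single C goes to the following onset.
Syllabification: njebh.sjofh.tufg.njcb.bc.bo.
Classifying each syllable: /njebh/ (closed), /sjofh/ (closed), /tufg/ (closed), /njcb/ (closed), /bc/ (open), /bo/ (open).
Closed syllables: 4.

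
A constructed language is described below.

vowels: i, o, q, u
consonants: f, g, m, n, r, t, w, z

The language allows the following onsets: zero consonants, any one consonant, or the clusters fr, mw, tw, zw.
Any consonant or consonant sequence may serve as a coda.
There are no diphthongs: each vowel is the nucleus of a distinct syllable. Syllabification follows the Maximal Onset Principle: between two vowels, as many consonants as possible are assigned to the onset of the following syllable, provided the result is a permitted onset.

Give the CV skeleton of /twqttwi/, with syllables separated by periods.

The vowels are q, i — 2 nuclei, so 2 syllables.
/q…i/ gap (V1→V2): cluster /ttw/ — the longest permitted-onset suffix is /tw/; onset = /tw/, preceding coda = /t/.
Result: twqt.twi.
Mapping each syllable to C/V: /twqt/ → CCVC, /twi/ → CCV.

CCVC.CCV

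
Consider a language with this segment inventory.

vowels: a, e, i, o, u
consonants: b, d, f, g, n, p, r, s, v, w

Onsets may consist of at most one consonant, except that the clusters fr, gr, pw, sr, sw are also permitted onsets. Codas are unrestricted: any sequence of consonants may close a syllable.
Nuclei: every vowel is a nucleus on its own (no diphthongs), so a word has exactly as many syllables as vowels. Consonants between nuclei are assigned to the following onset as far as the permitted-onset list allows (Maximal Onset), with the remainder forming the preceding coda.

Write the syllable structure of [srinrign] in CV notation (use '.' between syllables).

Nuclei (vowels): i, i → 2 syllables.
V1 /i/ – V2 /i/: cluster /nr/ — the longest permitted-onset suffix is /r/; onset = /r/, preceding coda = /n/.
Syllabification: srin.rign.
Mapping each syllable to C/V: /srin/ → CCVC, /rign/ → CVCC.

CCVC.CVCC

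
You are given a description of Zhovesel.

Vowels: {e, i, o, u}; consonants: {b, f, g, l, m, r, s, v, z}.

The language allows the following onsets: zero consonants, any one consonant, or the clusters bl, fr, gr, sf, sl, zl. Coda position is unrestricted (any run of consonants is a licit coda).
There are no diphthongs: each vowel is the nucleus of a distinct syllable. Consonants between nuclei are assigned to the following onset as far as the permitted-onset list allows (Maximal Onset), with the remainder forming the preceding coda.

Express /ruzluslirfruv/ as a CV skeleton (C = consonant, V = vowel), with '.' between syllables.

Vowels present: u, u, i, u; each is a nucleus, giving 4 syllables.
V1 /u/ – V2 /u/: /zl/ — entire cluster is a permitted onset → onset /zl/, coda ∅.
V2 /u/ – V3 /i/: /sl/ is a licit onset in full, so it all attaches to the next syllable.
V3 /i/ – V4 /u/: cluster /rfr/ — the longest permitted-onset suffix is /fr/; onset = /fr/, preceding coda = /r/.
So the parse is ru.zlu.slir.fruv.
Mapping each syllable to C/V: /ru/ → CV, /zlu/ → CCV, /slir/ → CCVC, /fruv/ → CCVC.

CV.CCV.CCVC.CCVC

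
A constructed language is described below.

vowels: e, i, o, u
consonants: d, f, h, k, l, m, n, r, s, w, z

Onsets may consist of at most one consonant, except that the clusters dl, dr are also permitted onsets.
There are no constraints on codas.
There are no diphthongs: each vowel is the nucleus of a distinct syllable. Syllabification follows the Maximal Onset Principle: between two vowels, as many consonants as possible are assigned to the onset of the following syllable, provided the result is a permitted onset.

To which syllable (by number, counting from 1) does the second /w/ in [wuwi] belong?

2

Vowels present: u, i; each is a nucleus, giving 2 syllables.
σ1/σ2 boundary: /w/ → onset of the next syllable (single consonants are always licit onsets).
So the parse is wu.wi.
The second /w/ is in the onset of syllable 2 (/wi/).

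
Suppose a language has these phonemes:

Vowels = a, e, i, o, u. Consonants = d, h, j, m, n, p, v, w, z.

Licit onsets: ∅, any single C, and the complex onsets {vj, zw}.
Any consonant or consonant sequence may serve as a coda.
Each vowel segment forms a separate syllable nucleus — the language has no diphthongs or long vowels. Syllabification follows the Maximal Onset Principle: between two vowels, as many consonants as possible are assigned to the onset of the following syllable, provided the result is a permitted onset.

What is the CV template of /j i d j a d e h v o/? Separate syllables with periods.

Nuclei (vowels): i, a, e, o → 4 syllables.
Between /i/ (V1) and /a/ (V2): /dj/; trying suffixes from longest down, /j/ is the first permitted one, so coda /d/ | onset /j/.
Between /a/ (V2) and /e/ (V3): /d/ → onset of the next syllable (single consonants are always licit onsets).
Between /e/ (V3) and /o/ (V4): /hv/; trying suffixes from longest down, /v/ is the first permitted one, so coda /h/ | onset /v/.
Syllabification: jid.ja.deh.vo.
Mapping each syllable to C/V: /jid/ → CVC, /ja/ → CV, /deh/ → CVC, /vo/ → CV.

CVC.CV.CVC.CV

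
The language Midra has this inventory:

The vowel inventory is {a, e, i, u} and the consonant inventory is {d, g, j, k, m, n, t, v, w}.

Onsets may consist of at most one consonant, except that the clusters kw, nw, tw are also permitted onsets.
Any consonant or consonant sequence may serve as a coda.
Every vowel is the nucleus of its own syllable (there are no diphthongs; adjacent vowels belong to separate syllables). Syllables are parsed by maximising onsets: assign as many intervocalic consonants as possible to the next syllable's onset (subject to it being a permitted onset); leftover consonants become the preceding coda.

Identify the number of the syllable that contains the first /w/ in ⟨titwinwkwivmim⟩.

Nuclei (vowels): i, i, i, i → 4 syllables.
Between /i/ (V1) and /i/ (V2): /tw/ is a licit onset in full, so it all attaches to the next syllable.
Between /i/ (V2) and /i/ (V3): /nwkw/ — longest licit onset from the right is /kw/, leaving /nw/ as coda.
Between /i/ (V3) and /i/ (V4): /vm/ — longest licit onset from the right is /m/, leaving /v/ as coda.
Result: ti.twinw.kwiv.mim.
The first /w/ is in the onset of syllable 2 (/twinw/).

2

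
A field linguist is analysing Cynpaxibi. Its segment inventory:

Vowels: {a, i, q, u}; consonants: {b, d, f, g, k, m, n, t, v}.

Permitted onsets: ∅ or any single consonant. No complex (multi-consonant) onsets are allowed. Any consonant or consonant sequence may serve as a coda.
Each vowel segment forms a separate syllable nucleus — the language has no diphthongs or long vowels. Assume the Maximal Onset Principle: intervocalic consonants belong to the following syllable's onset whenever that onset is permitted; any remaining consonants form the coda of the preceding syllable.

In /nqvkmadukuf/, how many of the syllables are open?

The vowels are q, a, u, u — 4 nuclei, so 4 syllables.
/q…a/ gap (V1→V2): /vkm/; trying suffixes from longest down, /m/ is the first permitted one, so coda /vk/ | onset /m/.
/a…u/ gap (V2→V3): just /d/ — single C goes to the following onset.
/u…u/ gap (V3→V4): just /k/ — single C goes to the following onset.
Putting it together: nqvk.ma.du.kuf.
Classifying each syllable: /nqvk/ (closed), /ma/ (open), /du/ (open), /kuf/ (closed).
Open syllables: 2.

2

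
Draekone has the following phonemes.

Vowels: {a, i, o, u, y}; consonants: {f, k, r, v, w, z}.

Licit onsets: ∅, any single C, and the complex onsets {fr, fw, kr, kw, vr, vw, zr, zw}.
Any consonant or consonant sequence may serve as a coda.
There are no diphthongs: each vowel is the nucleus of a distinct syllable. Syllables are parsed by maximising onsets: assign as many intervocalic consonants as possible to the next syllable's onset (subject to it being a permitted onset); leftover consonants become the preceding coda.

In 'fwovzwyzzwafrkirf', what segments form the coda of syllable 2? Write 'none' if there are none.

The vowels are o, y, a, i — 4 nuclei, so 4 syllables.
Between /o/ (V1) and /y/ (V2): cluster /vzw/ — the longest permitted-onset suffix is /zw/; onset = /zw/, preceding coda = /v/.
Between /y/ (V2) and /a/ (V3): cluster /zzw/ — the longest permitted-onset suffix is /zw/; onset = /zw/, preceding coda = /z/.
Between /a/ (V3) and /i/ (V4): /frk/ — longest licit onset from the right is /k/, leaving /fr/ as coda.
Result: fwov.zwyz.zwafr.kirf.
Syllable 2 is /zwyz/: onset /zw/, nucleus /y/, coda /z/.

z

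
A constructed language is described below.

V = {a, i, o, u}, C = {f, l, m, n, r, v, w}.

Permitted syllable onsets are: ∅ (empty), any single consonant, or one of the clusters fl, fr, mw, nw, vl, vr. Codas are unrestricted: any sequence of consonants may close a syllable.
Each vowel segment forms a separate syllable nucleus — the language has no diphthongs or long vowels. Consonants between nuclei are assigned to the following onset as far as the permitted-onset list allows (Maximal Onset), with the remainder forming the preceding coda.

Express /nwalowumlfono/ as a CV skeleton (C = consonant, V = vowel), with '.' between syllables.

The vowels are a, o, u, o, o — 5 nuclei, so 5 syllables.
V1 /a/ – V2 /o/: just /l/ — single C goes to the following onset.
V2 /o/ – V3 /u/: just /w/ — single C goes to the following onset.
V3 /u/ – V4 /o/: /mlf/ — longest licit onset from the right is /f/, leaving /ml/ as coda.
V4 /o/ – V5 /o/: /n/ is a single consonant, so it becomes the next onset.
Result: nwa.lo.wuml.fo.no.
Mapping each syllable to C/V: /nwa/ → CCV, /lo/ → CV, /wuml/ → CVCC, /fo/ → CV, /no/ → CV.

CCV.CV.CVCC.CV.CV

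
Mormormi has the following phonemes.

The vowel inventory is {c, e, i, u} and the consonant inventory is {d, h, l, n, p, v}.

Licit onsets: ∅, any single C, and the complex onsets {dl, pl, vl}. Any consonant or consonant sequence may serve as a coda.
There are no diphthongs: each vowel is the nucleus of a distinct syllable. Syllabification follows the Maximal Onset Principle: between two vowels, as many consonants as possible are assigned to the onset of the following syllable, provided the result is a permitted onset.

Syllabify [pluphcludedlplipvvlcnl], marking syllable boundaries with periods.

Nuclei (vowels): u, c, u, e, i, c → 6 syllables.
Between /u/ (V1) and /c/ (V2): /ph/ splits as /p/ + /h/ (/h/ is the longest suffix that is a licit onset).
Between /c/ (V2) and /u/ (V3): /l/ → onset of the next syllable (single consonants are always licit onsets).
Between /u/ (V3) and /e/ (V4): /d/ → onset of the next syllable (single consonants are always licit onsets).
Between /e/ (V4) and /i/ (V5): /dlpl/; trying suffixes from longest down, /pl/ is the first permitted one, so coda /dl/ | onset /pl/.
Between /i/ (V5) and /c/ (V6): /pvvl/ — longest licit onset from the right is /vl/, leaving /pv/ as coda.

plup.hc.lu.dedl.plipv.vlcnl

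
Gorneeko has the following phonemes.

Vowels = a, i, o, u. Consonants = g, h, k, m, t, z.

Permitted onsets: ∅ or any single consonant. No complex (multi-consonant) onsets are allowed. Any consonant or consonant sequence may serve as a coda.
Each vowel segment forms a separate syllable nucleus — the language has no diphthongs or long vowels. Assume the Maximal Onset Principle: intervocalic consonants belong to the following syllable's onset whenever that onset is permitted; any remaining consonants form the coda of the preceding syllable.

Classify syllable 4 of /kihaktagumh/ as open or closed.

Vowels present: i, a, a, u; each is a nucleus, giving 4 syllables.
V1 /i/ – V2 /a/: just /h/ — single C goes to the following onset.
V2 /a/ – V3 /a/: /kt/ — longest licit onset from the right is /t/, leaving /k/ as coda.
V3 /a/ – V4 /u/: /g/ → onset of the next syllable (single consonants are always licit onsets).
Syllabification: ki.hak.ta.gumh.
Syllable 4 is /gumh/ with coda /mh/, so it is closed.

closed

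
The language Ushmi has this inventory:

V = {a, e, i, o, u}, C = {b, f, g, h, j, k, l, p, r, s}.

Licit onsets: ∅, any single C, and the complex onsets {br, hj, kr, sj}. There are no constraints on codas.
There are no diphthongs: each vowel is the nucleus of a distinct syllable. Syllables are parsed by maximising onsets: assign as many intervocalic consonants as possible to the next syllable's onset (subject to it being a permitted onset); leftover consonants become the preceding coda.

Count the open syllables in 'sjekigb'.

The vowels are e, i — 2 nuclei, so 2 syllables.
/e…i/ gap (V1→V2): /k/ is a single consonant, so it becomes the next onset.
Result: sje.kigb.
Classifying each syllable: /sje/ (open), /kigb/ (closed).
Open syllables: 1.

1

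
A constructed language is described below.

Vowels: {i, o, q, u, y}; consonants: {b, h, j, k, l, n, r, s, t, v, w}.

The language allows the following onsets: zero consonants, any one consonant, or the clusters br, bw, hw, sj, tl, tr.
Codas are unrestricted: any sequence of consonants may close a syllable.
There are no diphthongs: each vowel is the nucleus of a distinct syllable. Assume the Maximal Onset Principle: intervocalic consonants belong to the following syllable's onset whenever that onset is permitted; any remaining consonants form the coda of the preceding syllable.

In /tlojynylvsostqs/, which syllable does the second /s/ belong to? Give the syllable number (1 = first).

4

The vowels are o, y, y, o, q — 5 nuclei, so 5 syllables.
Between /o/ (V1) and /y/ (V2): /j/ → onset of the next syllable (single consonants are always licit onsets).
Between /y/ (V2) and /y/ (V3): /n/ is a single consonant, so it becomes the next onset.
Between /y/ (V3) and /o/ (V4): /lvs/ splits as /lv/ + /s/ (/s/ is the longest suffix that is a licit onset).
Between /o/ (V4) and /q/ (V5): cluster /st/ — the longest permitted-onset suffix is /t/; onset = /t/, preceding coda = /s/.
Syllabification: tlo.jy.nylv.sos.tqs.
The second /s/ is in the coda of syllable 4 (/sos/).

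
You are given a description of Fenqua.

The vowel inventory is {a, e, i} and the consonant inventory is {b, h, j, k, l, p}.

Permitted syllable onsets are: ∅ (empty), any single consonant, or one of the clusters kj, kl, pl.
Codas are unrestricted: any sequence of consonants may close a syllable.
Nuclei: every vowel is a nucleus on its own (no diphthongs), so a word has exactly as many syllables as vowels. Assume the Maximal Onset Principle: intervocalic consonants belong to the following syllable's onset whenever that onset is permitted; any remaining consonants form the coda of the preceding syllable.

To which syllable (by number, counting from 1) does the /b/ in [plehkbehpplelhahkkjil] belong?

The vowels are e, e, e, a, i — 5 nuclei, so 5 syllables.
σ1/σ2 boundary: /hkb/ — longest licit onset from the right is /b/, leaving /hk/ as coda.
σ2/σ3 boundary: /hppl/ — longest licit onset from the right is /pl/, leaving /hp/ as coda.
σ3/σ4 boundary: /lh/ splits as /l/ + /h/ (/h/ is the longest suffix that is a licit onset).
σ4/σ5 boundary: /hkkj/; trying suffixes from longest down, /kj/ is the first permitted one, so coda /hk/ | onset /kj/.
Result: plehk.behp.plel.hahk.kjil.
The /b/ is in the onset of syllable 2 (/behp/).

2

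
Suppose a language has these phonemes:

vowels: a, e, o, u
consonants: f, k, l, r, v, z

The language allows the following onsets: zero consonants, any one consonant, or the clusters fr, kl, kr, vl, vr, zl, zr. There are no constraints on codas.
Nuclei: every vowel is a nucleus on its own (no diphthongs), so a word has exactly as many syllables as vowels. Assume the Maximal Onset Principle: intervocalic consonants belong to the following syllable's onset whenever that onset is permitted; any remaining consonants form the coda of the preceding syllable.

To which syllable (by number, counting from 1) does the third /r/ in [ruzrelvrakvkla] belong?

Vowels present: u, e, a, a; each is a nucleus, giving 4 syllables.
V1 /u/ – V2 /e/: cluster /zr/ — /zr/ is itself a permitted onset, so the whole cluster goes right; preceding coda = ∅.
V2 /e/ – V3 /a/: /lvr/ — longest licit onset from the right is /vr/, leaving /l/ as coda.
V3 /a/ – V4 /a/: /kvkl/; trying suffixes from longest down, /kl/ is the first permitted one, so coda /kv/ | onset /kl/.
Syllabification: ru.zrel.vrakv.kla.
The third /r/ is in the onset of syllable 3 (/vrakv/).

3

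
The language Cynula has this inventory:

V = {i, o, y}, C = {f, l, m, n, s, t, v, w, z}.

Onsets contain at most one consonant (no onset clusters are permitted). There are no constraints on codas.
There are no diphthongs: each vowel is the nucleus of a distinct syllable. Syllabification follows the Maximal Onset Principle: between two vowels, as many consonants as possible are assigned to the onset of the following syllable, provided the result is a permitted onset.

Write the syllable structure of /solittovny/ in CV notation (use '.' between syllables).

CV.CVC.CVC.CV

The vowels are o, i, o, y — 4 nuclei, so 4 syllables.
/o…i/ gap (V1→V2): just /l/ — single C goes to the following onset.
/i…o/ gap (V2→V3): cluster /tt/ — the longest permitted-onset suffix is /t/; onset = /t/, preceding coda = /t/.
/o…y/ gap (V3→V4): cluster /vn/ — the longest permitted-onset suffix is /n/; onset = /n/, preceding coda = /v/.
Putting it together: so.lit.tov.ny.
Mapping each syllable to C/V: /so/ → CV, /lit/ → CVC, /tov/ → CVC, /ny/ → CV.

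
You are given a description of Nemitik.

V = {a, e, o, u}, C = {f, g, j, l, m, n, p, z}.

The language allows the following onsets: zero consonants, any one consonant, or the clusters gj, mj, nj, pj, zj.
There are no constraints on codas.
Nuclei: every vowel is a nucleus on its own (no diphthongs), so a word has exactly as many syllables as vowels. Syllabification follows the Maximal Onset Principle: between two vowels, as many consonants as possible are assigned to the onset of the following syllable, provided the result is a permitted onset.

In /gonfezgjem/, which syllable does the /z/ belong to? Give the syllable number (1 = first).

2

Vowels present: o, e, e; each is a nucleus, giving 3 syllables.
/o…e/ gap (V1→V2): /nf/ splits as /n/ + /f/ (/f/ is the longest suffix that is a licit onset).
/e…e/ gap (V2→V3): /zgj/; trying suffixes from longest down, /gj/ is the first permitted one, so coda /z/ | onset /gj/.
Result: gon.fez.gjem.
The /z/ is in the coda of syllable 2 (/fez/).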